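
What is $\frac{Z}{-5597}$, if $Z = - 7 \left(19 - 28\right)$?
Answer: $- \frac{63}{5597} \approx -0.011256$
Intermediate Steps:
$Z = 63$ ($Z = \left(-7\right) \left(-9\right) = 63$)
$\frac{Z}{-5597} = \frac{63}{-5597} = 63 \left(- \frac{1}{5597}\right) = - \frac{63}{5597}$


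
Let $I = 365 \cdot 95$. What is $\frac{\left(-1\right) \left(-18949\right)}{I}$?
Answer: $\frac{18949}{34675} \approx 0.54647$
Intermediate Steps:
$I = 34675$
$\frac{\left(-1\right) \left(-18949\right)}{I} = \frac{\left(-1\right) \left(-18949\right)}{34675} = 18949 \cdot \frac{1}{34675} = \frac{18949}{34675}$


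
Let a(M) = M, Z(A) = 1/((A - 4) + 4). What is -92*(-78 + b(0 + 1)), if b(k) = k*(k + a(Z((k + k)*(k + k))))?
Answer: 7061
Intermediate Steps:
Z(A) = 1/A (Z(A) = 1/((-4 + A) + 4) = 1/A)
b(k) = k*(k + 1/(4*k²)) (b(k) = k*(k + 1/((k + k)*(k + k))) = k*(k + 1/((2*k)*(2*k))) = k*(k + 1/(4*k²)))
-92*(-78 + b(0 + 1)) = -92*(-78 + (¼ + (0 + 1)³)/(0 + 1)) = -92*(-78 + (¼ + 1³)/1) = -92*(-78 + 1*(¼ + 1)) = -92*(-78 + 1*(5/4)) = -92*(-78 + 5/4) = -92*(-307/4) = 7061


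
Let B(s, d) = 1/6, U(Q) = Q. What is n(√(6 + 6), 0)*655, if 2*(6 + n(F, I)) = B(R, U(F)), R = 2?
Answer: -46505/12 ≈ -3875.4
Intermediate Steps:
B(s, d) = ⅙ (B(s, d) = 1*(⅙) = ⅙)
n(F, I) = -71/12 (n(F, I) = -6 + (½)*(⅙) = -6 + 1/12 = -71/12)
n(√(6 + 6), 0)*655 = -71/12*655 = -46505/12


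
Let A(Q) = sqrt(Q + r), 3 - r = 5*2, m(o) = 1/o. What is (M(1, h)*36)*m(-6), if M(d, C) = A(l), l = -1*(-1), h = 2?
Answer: -6*I*sqrt(6) ≈ -14.697*I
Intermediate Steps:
l = 1
r = -7 (r = 3 - 5*2 = 3 - 1*10 = 3 - 10 = -7)
A(Q) = sqrt(-7 + Q) (A(Q) = sqrt(Q - 7) = sqrt(-7 + Q))
M(d, C) = I*sqrt(6) (M(d, C) = sqrt(-7 + 1) = sqrt(-6) = I*sqrt(6))
(M(1, h)*36)*m(-6) = ((I*sqrt(6))*36)/(-6) = (36*I*sqrt(6))*(-1/6) = -6*I*sqrt(6)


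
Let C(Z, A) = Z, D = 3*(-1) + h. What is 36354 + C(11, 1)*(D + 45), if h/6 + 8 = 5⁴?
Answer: 77538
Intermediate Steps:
h = 3702 (h = -48 + 6*5⁴ = -48 + 6*625 = -48 + 3750 = 3702)
D = 3699 (D = 3*(-1) + 3702 = -3 + 3702 = 3699)
36354 + C(11, 1)*(D + 45) = 36354 + 11*(3699 + 45) = 36354 + 11*3744 = 36354 + 41184 = 77538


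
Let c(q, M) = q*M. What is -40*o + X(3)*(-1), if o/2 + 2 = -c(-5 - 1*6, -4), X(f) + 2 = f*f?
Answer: 3673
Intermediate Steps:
X(f) = -2 + f² (X(f) = -2 + f*f = -2 + f²)
c(q, M) = M*q
o = -92 (o = -4 + 2*(-(-4)*(-5 - 1*6)) = -4 + 2*(-(-4)*(-5 - 6)) = -4 + 2*(-(-4)*(-11)) = -4 + 2*(-1*44) = -4 + 2*(-44) = -4 - 88 = -92)
-40*o + X(3)*(-1) = -40*(-92) + (-2 + 3²)*(-1) = 3680 + (-2 + 9)*(-1) = 3680 + 7*(-1) = 3680 - 7 = 3673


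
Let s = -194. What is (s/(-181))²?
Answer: 37636/32761 ≈ 1.1488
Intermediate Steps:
(s/(-181))² = (-194/(-181))² = (-194*(-1/181))² = (194/181)² = 37636/32761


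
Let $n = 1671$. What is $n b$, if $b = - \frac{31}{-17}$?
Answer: $\frac{51801}{17} \approx 3047.1$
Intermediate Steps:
$b = \frac{31}{17}$ ($b = \left(-31\right) \left(- \frac{1}{17}\right) = \frac{31}{17} \approx 1.8235$)
$n b = 1671 \cdot \frac{31}{17} = \frac{51801}{17}$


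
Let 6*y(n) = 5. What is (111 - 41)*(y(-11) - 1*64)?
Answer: -13265/3 ≈ -4421.7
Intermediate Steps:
y(n) = 5/6 (y(n) = (1/6)*5 = 5/6)
(111 - 41)*(y(-11) - 1*64) = (111 - 41)*(5/6 - 1*64) = 70*(5/6 - 64) = 70*(-379/6) = -13265/3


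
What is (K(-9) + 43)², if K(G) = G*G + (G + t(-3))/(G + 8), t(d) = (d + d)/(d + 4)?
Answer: 19321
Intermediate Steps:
t(d) = 2*d/(4 + d) (t(d) = (2*d)/(4 + d) = 2*d/(4 + d))
K(G) = G² + (-6 + G)/(8 + G) (K(G) = G*G + (G + 2*(-3)/(4 - 3))/(G + 8) = G² + (G + 2*(-3)/1)/(8 + G) = G² + (G + 2*(-3)*1)/(8 + G) = G² + (G - 6)/(8 + G) = G² + (-6 + G)/(8 + G))
(K(-9) + 43)² = ((-6 - 9 + (-9)³ + 8*(-9)²)/(8 - 9) + 43)² = ((-6 - 9 - 729 + 8*81)/(-1) + 43)² = (-(-6 - 9 - 729 + 648) + 43)² = (-1*(-96) + 43)² = (96 + 43)² = 139² = 19321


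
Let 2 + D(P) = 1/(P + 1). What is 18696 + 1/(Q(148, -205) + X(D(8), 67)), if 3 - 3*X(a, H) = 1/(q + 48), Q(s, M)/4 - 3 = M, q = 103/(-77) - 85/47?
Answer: 7347431509062/392994865 ≈ 18696.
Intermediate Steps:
D(P) = -2 + 1/(1 + P) (D(P) = -2 + 1/(P + 1) = -2 + 1/(1 + P))
q = -11386/3619 (q = 103*(-1/77) - 85*1/47 = -103/77 - 85/47 = -11386/3619 ≈ -3.1462)
Q(s, M) = 12 + 4*M
X(a, H) = 483359/486978 (X(a, H) = 1 - 1/(3*(-11386/3619 + 48)) = 1 - 1/(3*162326/3619) = 1 - 1/3*3619/162326 = 1 - 3619/486978 = 483359/486978)
18696 + 1/(Q(148, -205) + X(D(8), 67)) = 18696 + 1/((12 + 4*(-205)) + 483359/486978) = 18696 + 1/((12 - 820) + 483359/486978) = 18696 + 1/(-808 + 483359/486978) = 18696 + 1/(-392994865/486978) = 18696 - 486978/392994865 = 7347431509062/392994865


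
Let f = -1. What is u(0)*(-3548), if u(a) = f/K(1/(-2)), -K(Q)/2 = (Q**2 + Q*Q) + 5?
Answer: -3548/11 ≈ -322.55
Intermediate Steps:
K(Q) = -10 - 4*Q**2 (K(Q) = -2*((Q**2 + Q*Q) + 5) = -2*((Q**2 + Q**2) + 5) = -2*(2*Q**2 + 5) = -2*(5 + 2*Q**2) = -10 - 4*Q**2)
u(a) = 1/11 (u(a) = -1/(-10 - 4*(1/(-2))**2) = -1/(-10 - 4*(-1/2)**2) = -1/(-10 - 4*1/4) = -1/(-10 - 1) = -1/(-11) = -1*(-1/11) = 1/11)
u(0)*(-3548) = (1/11)*(-3548) = -3548/11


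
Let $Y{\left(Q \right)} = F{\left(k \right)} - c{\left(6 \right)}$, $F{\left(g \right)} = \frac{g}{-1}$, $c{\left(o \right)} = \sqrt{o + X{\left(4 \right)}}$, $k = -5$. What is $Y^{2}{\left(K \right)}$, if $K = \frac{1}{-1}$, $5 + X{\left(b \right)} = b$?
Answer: $\left(5 - \sqrt{5}\right)^{2} \approx 7.6393$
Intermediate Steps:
$X{\left(b \right)} = -5 + b$
$c{\left(o \right)} = \sqrt{-1 + o}$ ($c{\left(o \right)} = \sqrt{o + \left(-5 + 4\right)} = \sqrt{o - 1} = \sqrt{-1 + o}$)
$F{\left(g \right)} = - g$ ($F{\left(g \right)} = g \left(-1\right) = - g$)
$K = -1$
$Y{\left(Q \right)} = 5 - \sqrt{5}$ ($Y{\left(Q \right)} = \left(-1\right) \left(-5\right) - \sqrt{-1 + 6} = 5 - \sqrt{5}$)
$Y^{2}{\left(K \right)} = \left(5 - \sqrt{5}\right)^{2}$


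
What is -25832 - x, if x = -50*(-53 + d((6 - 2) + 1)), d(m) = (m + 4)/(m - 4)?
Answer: -28032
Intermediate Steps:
d(m) = (4 + m)/(-4 + m)
x = 2200 (x = -50*(-53 + (4 + ((6 - 2) + 1))/(-4 + ((6 - 2) + 1))) = -50*(-53 + (4 + (4 + 1))/(-4 + (4 + 1))) = -50*(-53 + (4 + 5)/(-4 + 5)) = -50*(-53 + 9/1) = -50*(-53 + 1*9) = -50*(-53 + 9) = -50*(-44) = 2200)
-25832 - x = -25832 - 1*2200 = -25832 - 2200 = -28032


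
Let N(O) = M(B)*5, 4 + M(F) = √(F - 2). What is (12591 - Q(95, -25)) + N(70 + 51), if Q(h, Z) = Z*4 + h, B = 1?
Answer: 12576 + 5*I ≈ 12576.0 + 5.0*I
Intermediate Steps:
Q(h, Z) = h + 4*Z (Q(h, Z) = 4*Z + h = h + 4*Z)
M(F) = -4 + √(-2 + F) (M(F) = -4 + √(F - 2) = -4 + √(-2 + F))
N(O) = -20 + 5*I (N(O) = (-4 + √(-2 + 1))*5 = (-4 + √(-1))*5 = (-4 + I)*5 = -20 + 5*I)
(12591 - Q(95, -25)) + N(70 + 51) = (12591 - (95 + 4*(-25))) + (-20 + 5*I) = (12591 - (95 - 100)) + (-20 + 5*I) = (12591 - 1*(-5)) + (-20 + 5*I) = (12591 + 5) + (-20 + 5*I) = 12596 + (-20 + 5*I) = 12576 + 5*I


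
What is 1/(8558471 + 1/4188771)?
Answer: 4188771/35849475129142 ≈ 1.1684e-7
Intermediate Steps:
1/(8558471 + 1/4188771) = 1/(35849475129142/4188771) = 4188771/35849475129142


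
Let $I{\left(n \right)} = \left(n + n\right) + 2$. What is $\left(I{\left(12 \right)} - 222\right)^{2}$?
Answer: $38416$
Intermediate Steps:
$I{\left(n \right)} = 2 + 2 n$ ($I{\left(n \right)} = 2 n + 2 = 2 + 2 n$)
$\left(I{\left(12 \right)} - 222\right)^{2} = \left(\left(2 + 2 \cdot 12\right) - 222\right)^{2} = \left(\left(2 + 24\right) - 222\right)^{2} = \left(26 - 222\right)^{2} = \left(-196\right)^{2} = 38416$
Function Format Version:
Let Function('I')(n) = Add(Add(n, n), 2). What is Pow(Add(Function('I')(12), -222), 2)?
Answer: 38416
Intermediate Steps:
Function('I')(n) = Add(2, Mul(2, n)) (Function('I')(n) = Add(Mul(2, n), 2) = Add(2, Mul(2, n)))
Pow(Add(Function('I')(12), -222), 2) = Pow(Add(Add(2, Mul(2, 12)), -222), 2) = Pow(Add(Add(2, 24), -222), 2) = Pow(Add(26, -222), 2) = Pow(-196, 2) = 38416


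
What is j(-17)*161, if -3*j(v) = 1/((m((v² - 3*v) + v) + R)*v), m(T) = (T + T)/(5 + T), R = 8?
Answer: 26404/83385 ≈ 0.31665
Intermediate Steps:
m(T) = 2*T/(5 + T) (m(T) = (2*T)/(5 + T) = 2*T/(5 + T))
j(v) = -1/(3*v*(8 + 2*(v² - 2*v)/(5 + v² - 2*v))) (j(v) = -1/(3*(2*((v² - 3*v) + v)/(5 + ((v² - 3*v) + v)) + 8)*v) = -1/(3*(2*(v² - 2*v)/(5 + (v² - 2*v)) + 8)*v) = -1/(3*(2*(v² - 2*v)/(5 + v² - 2*v) + 8)*v) = -1/(3*(8 + 2*(v² - 2*v)/(5 + v² - 2*v))*v) = -1/(3*v*(8 + 2*(v² - 2*v)/(5 + v² - 2*v))))
j(-17)*161 = ((1/30)*(-5 - 1*(-17)*(-2 - 17))/(-17*(4 - 17*(-2 - 17))))*161 = ((1/30)*(-1/17)*(-5 - 1*(-17)*(-19))/(4 - 17*(-19)))*161 = ((1/30)*(-1/17)*(-5 - 323)/(4 + 323))*161 = ((1/30)*(-1/17)*(-328)/327)*161 = ((1/30)*(-1/17)*(1/327)*(-328))*161 = (164/83385)*161 = 26404/83385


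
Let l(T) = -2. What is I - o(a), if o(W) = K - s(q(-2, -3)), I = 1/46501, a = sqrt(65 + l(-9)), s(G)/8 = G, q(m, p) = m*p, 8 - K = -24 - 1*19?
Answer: -139502/46501 ≈ -3.0000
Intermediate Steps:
K = 51 (K = 8 - (-24 - 1*19) = 8 - (-24 - 19) = 8 - 1*(-43) = 8 + 43 = 51)
s(G) = 8*G
a = 3*sqrt(7) (a = sqrt(65 - 2) = sqrt(63) = 3*sqrt(7) ≈ 7.9373)
I = 1/46501 ≈ 2.1505e-5
o(W) = 3 (o(W) = 51 - 8*(-2*(-3)) = 51 - 8*6 = 51 - 1*48 = 51 - 48 = 3)
I - o(a) = 1/46501 - 1*3 = 1/46501 - 3 = -139502/46501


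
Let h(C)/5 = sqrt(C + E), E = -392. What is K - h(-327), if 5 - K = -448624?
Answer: 448629 - 5*I*sqrt(719) ≈ 4.4863e+5 - 134.07*I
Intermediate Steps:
K = 448629 (K = 5 - 1*(-448624) = 5 + 448624 = 448629)
h(C) = 5*sqrt(-392 + C) (h(C) = 5*sqrt(C - 392) = 5*sqrt(-392 + C))
K - h(-327) = 448629 - 5*sqrt(-392 - 327) = 448629 - 5*sqrt(-719) = 448629 - 5*I*sqrt(719)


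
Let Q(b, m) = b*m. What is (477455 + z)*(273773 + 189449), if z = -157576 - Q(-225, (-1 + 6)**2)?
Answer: 150780613888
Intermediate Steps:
z = -151951 (z = -157576 - (-225)*(-1 + 6)**2 = -157576 - (-225)*5**2 = -157576 - (-225)*25 = -157576 - 1*(-5625) = -157576 + 5625 = -151951)
(477455 + z)*(273773 + 189449) = (477455 - 151951)*(273773 + 189449) = 325504*463222 = 150780613888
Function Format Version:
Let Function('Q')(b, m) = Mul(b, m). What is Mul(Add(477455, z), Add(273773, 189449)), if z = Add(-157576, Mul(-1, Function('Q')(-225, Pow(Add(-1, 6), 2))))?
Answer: 150780613888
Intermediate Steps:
z = -151951 (z = Add(-157576, Mul(-1, Mul(-225, Pow(Add(-1, 6), 2)))) = Add(-157576, Mul(-1, Mul(-225, Pow(5, 2)))) = Add(-157576, Mul(-1, Mul(-225, 25))) = Add(-157576, Mul(-1, -5625)) = Add(-157576, 5625) = -151951)
Mul(Add(477455, z), Add(273773, 189449)) = Mul(Add(477455, -151951), Add(273773, 189449)) = Mul(325504, 463222) = 150780613888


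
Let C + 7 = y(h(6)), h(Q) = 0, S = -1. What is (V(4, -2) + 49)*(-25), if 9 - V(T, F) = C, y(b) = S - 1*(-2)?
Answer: -1600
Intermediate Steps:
y(b) = 1 (y(b) = -1 - 1*(-2) = -1 + 2 = 1)
C = -6 (C = -7 + 1 = -6)
V(T, F) = 15 (V(T, F) = 9 - 1*(-6) = 9 + 6 = 15)
(V(4, -2) + 49)*(-25) = (15 + 49)*(-25) = 64*(-25) = -1600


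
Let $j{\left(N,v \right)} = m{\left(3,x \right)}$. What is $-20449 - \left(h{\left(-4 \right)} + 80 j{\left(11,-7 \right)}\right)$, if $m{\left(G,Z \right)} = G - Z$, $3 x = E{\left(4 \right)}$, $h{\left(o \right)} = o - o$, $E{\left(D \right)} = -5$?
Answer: $- \frac{62467}{3} \approx -20822.0$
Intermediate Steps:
$h{\left(o \right)} = 0$
$x = - \frac{5}{3}$ ($x = \frac{1}{3} \left(-5\right) = - \frac{5}{3} \approx -1.6667$)
$j{\left(N,v \right)} = \frac{14}{3}$ ($j{\left(N,v \right)} = 3 - - \frac{5}{3} = 3 + \frac{5}{3} = \frac{14}{3}$)
$-20449 - \left(h{\left(-4 \right)} + 80 j{\left(11,-7 \right)}\right) = -20449 - \left(0 + 80 \cdot \frac{14}{3}\right) = -20449 - \left(0 + \frac{1120}{3}\right) = -20449 - \frac{1120}{3} = - \frac{62467}{3}$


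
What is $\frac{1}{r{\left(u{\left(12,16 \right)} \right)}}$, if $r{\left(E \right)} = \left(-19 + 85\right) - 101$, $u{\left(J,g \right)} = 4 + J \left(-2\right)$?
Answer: $- \frac{1}{35} \approx -0.028571$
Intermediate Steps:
$u{\left(J,g \right)} = 4 - 2 J$
$r{\left(E \right)} = -35$ ($r{\left(E \right)} = 66 - 101 = -35$)
$\frac{1}{r{\left(u{\left(12,16 \right)} \right)}} = \frac{1}{-35} = - \frac{1}{35}$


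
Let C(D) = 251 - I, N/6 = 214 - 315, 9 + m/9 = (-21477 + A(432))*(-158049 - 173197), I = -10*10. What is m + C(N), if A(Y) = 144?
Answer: 63598238532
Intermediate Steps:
I = -100
m = 63598238181 (m = -81 + 9*((-21477 + 144)*(-158049 - 173197)) = -81 + 9*(-21333*(-331246)) = -81 + 9*7066470918 = -81 + 63598238262 = 63598238181)
N = -606 (N = 6*(214 - 315) = 6*(-101) = -606)
C(D) = 351 (C(D) = 251 - 1*(-100) = 251 + 100 = 351)
m + C(N) = 63598238181 + 351 = 63598238532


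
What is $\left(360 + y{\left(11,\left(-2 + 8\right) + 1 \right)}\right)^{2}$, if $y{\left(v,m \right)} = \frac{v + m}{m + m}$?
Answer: $\frac{6395841}{49} \approx 1.3053 \cdot 10^{5}$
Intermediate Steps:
$y{\left(v,m \right)} = \frac{m + v}{2 m}$
$\left(360 + y{\left(11,\left(-2 + 8\right) + 1 \right)}\right)^{2} = \left(360 + \frac{\left(\left(-2 + 8\right) + 1\right) + 11}{2 \left(\left(-2 + 8\right) + 1\right)}\right)^{2} = \left(360 + \frac{\left(6 + 1\right) + 11}{2 \left(6 + 1\right)}\right)^{2} = \left(360 + \frac{7 + 11}{2 \cdot 7}\right)^{2} = \left(360 + \frac{1}{2} \cdot \frac{1}{7} \cdot 18\right)^{2} = \left(360 + \frac{9}{7}\right)^{2} = \left(\frac{2529}{7}\right)^{2} = \frac{6395841}{49}$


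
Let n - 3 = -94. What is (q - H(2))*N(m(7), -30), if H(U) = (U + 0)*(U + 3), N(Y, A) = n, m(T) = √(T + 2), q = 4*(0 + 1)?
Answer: 546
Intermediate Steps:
n = -91 (n = 3 - 94 = -91)
q = 4 (q = 4*1 = 4)
m(T) = √(2 + T)
N(Y, A) = -91
H(U) = U*(3 + U)
(q - H(2))*N(m(7), -30) = (4 - 2*(3 + 2))*(-91) = (4 - 2*5)*(-91) = (4 - 1*10)*(-91) = (4 - 10)*(-91) = -6*(-91) = 546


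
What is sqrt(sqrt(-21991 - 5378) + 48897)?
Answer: sqrt(48897 + 3*I*sqrt(3041)) ≈ 221.13 + 0.3741*I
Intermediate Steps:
sqrt(sqrt(-21991 - 5378) + 48897) = sqrt(sqrt(-27369) + 48897) = sqrt(3*I*sqrt(3041) + 48897) = sqrt(48897 + 3*I*sqrt(3041))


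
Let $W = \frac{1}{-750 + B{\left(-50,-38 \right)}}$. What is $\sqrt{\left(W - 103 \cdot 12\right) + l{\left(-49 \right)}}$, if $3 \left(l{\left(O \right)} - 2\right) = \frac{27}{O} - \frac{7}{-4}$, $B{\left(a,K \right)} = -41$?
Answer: $\frac{5 i \sqrt{1111451163}}{4746} \approx 35.123 i$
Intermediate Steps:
$l{\left(O \right)} = \frac{31}{12} + \frac{9}{O}$ ($l{\left(O \right)} = 2 + \frac{\frac{27}{O} - \frac{7}{-4}}{3} = 2 + \frac{\frac{27}{O} - - \frac{7}{4}}{3} = 2 + \frac{\frac{27}{O} + \frac{7}{4}}{3} = 2 + \frac{\frac{7}{4} + \frac{27}{O}}{3} = 2 + \left(\frac{7}{12} + \frac{9}{O}\right) = \frac{31}{12} + \frac{9}{O}$)
$W = - \frac{1}{791}$ ($W = \frac{1}{-750 - 41} = \frac{1}{-791} = - \frac{1}{791} \approx -0.0012642$)
$\sqrt{\left(W - 103 \cdot 12\right) + l{\left(-49 \right)}} = \sqrt{\left(- \frac{1}{791} - 103 \cdot 12\right) + \left(\frac{31}{12} + \frac{9}{-49}\right)} = \sqrt{\left(- \frac{1}{791} - 1236\right) + \left(\frac{31}{12} + 9 \left(- \frac{1}{49}\right)\right)} = \sqrt{\left(- \frac{1}{791} - 1236\right) + \left(\frac{31}{12} - \frac{9}{49}\right)} = \sqrt{- \frac{977677}{791} + \frac{1411}{588}} = \sqrt{- \frac{81965425}{66444}} = \frac{5 i \sqrt{1111451163}}{4746}$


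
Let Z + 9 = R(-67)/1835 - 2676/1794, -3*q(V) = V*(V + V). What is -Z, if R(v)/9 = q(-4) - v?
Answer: 5604802/548665 ≈ 10.215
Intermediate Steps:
q(V) = -2*V**2/3 (q(V) = -V*(V + V)/3 = -V*2*V/3 = -2*V**2/3)
R(v) = -96 - 9*v (R(v) = 9*(-2/3*(-4)**2 - v) = 9*(-2/3*16 - v) = 9*(-32/3 - v) = -96 - 9*v)
Z = -5604802/548665 (Z = -9 + ((-96 - 9*(-67))/1835 - 2676/1794) = -9 + ((-96 + 603)*(1/1835) - 2676*1/1794) = -9 + (507*(1/1835) - 446/299) = -9 + (507/1835 - 446/299) = -9 - 666817/548665 = -5604802/548665 ≈ -10.215)
-Z = -1*(-5604802/548665) = 5604802/548665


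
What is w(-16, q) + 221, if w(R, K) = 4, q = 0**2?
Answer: 225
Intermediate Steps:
q = 0
w(-16, q) + 221 = 4 + 221 = 225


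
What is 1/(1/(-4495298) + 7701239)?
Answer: 4495298/34619364274221 ≈ 1.2985e-7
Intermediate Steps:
1/(1/(-4495298) + 7701239) = 1/(-1/4495298 + 7701239) = 1/(34619364274221/4495298) = 4495298/34619364274221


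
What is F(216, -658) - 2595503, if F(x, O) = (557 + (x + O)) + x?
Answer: -2595172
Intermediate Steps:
F(x, O) = 557 + O + 2*x (F(x, O) = (557 + (O + x)) + x = (557 + O + x) + x = 557 + O + 2*x)
F(216, -658) - 2595503 = (557 - 658 + 2*216) - 2595503 = (557 - 658 + 432) - 2595503 = 331 - 2595503 = -2595172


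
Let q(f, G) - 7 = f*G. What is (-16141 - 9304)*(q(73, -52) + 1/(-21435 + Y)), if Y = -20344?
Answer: 4027959581240/41779 ≈ 9.6411e+7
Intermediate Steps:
q(f, G) = 7 + G*f (q(f, G) = 7 + f*G = 7 + G*f)
(-16141 - 9304)*(q(73, -52) + 1/(-21435 + Y)) = (-16141 - 9304)*((7 - 52*73) + 1/(-21435 - 20344)) = -25445*((7 - 3796) + 1/(-41779)) = -25445*(-3789 - 1/41779) = -25445*(-158300632/41779) = 4027959581240/41779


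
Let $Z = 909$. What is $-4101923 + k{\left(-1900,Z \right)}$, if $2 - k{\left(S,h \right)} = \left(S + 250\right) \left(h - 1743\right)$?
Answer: $-5478021$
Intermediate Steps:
$k{\left(S,h \right)} = 2 - \left(-1743 + h\right) \left(250 + S\right)$ ($k{\left(S,h \right)} = 2 - \left(S + 250\right) \left(h - 1743\right) = 2 - \left(250 + S\right) \left(-1743 + h\right) = 2 - \left(-1743 + h\right) \left(250 + S\right)$)
$-4101923 + k{\left(-1900,Z \right)} = -4101923 + \left(435752 - 227250 + 1743 \left(-1900\right) - \left(-1900\right) 909\right) = -4101923 + \left(435752 - 227250 - 3311700 + 1727100\right) = -4101923 - 1376098 = -5478021$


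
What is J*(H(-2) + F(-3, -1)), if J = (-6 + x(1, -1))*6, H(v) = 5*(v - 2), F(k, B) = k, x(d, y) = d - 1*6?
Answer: 1518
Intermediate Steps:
x(d, y) = -6 + d (x(d, y) = d - 6 = -6 + d)
H(v) = -10 + 5*v (H(v) = 5*(-2 + v) = -10 + 5*v)
J = -66 (J = (-6 + (-6 + 1))*6 = (-6 - 5)*6 = -11*6 = -66)
J*(H(-2) + F(-3, -1)) = -66*((-10 + 5*(-2)) - 3) = -66*((-10 - 10) - 3) = -66*(-20 - 3) = -66*(-23) = 1518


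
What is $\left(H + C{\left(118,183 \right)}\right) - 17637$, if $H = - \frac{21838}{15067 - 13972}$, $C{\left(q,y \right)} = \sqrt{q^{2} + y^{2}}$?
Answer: $- \frac{19334353}{1095} + \sqrt{47413} \approx -17439.0$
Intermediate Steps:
$H = - \frac{21838}{1095} \approx -19.943$
$\left(H + C{\left(118,183 \right)}\right) - 17637 = \left(- \frac{21838}{1095} + \sqrt{118^{2} + 183^{2}}\right) - 17637 = \left(- \frac{21838}{1095} + \sqrt{13924 + 33489}\right) - 17637 = \left(- \frac{21838}{1095} + \sqrt{47413}\right) - 17637 = - \frac{19334353}{1095} + \sqrt{47413}$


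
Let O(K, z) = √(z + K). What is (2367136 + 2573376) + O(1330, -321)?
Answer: 4940512 + √1009 ≈ 4.9405e+6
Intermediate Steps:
O(K, z) = √(K + z)
(2367136 + 2573376) + O(1330, -321) = (2367136 + 2573376) + √(1330 - 321) = 4940512 + √1009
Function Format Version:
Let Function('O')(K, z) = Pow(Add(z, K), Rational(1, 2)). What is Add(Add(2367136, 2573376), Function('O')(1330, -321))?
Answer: Add(4940512, Pow(1009, Rational(1, 2))) ≈ 4.9405e+6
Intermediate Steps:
Function('O')(K, z) = Pow(Add(K, z), Rational(1, 2))
Add(Add(2367136, 2573376), Function('O')(1330, -321)) = Add(Add(2367136, 2573376), Pow(Add(1330, -321), Rational(1, 2))) = Add(4940512, Pow(1009, Rational(1, 2)))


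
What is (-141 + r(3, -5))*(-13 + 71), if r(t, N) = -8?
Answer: -8642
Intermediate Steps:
(-141 + r(3, -5))*(-13 + 71) = (-141 - 8)*(-13 + 71) = -149*58 = -8642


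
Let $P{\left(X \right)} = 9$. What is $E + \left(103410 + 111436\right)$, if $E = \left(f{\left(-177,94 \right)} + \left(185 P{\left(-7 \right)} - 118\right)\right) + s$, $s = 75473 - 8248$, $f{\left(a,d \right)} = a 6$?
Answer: $282556$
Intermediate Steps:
$f{\left(a,d \right)} = 6 a$
$s = 67225$ ($s = 75473 - 8248 = 67225$)
$E = 67710$ ($E = \left(6 \left(-177\right) + \left(185 \cdot 9 - 118\right)\right) + 67225 = \left(-1062 + \left(1665 - 118\right)\right) + 67225 = \left(-1062 + 1547\right) + 67225 = 485 + 67225 = 67710$)
$E + \left(103410 + 111436\right) = 67710 + \left(103410 + 111436\right) = 67710 + 214846 = 282556$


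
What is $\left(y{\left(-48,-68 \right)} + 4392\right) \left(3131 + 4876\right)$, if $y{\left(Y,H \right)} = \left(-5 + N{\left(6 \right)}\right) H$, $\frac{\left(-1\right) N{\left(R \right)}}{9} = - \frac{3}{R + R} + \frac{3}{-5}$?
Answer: $\frac{168619413}{5} \approx 3.3724 \cdot 10^{7}$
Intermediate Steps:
$N{\left(R \right)} = \frac{27}{5} + \frac{27}{2 R}$ ($N{\left(R \right)} = - 9 \left(- \frac{3}{R + R} + \frac{3}{-5}\right) = - 9 \left(- \frac{3}{2 R} + 3 \left(- \frac{1}{5}\right)\right) = - 9 \left(- 3 \frac{1}{2 R} - \frac{3}{5}\right) = - 9 \left(- \frac{3}{2 R} - \frac{3}{5}\right) = - 9 \left(- \frac{3}{5} - \frac{3}{2 R}\right) = \frac{27}{5} + \frac{27}{2 R}$)
$y{\left(Y,H \right)} = \frac{53 H}{20}$ ($y{\left(Y,H \right)} = \left(-5 + \frac{27 \left(5 + 2 \cdot 6\right)}{10 \cdot 6}\right) H = \left(-5 + \frac{27}{10} \cdot \frac{1}{6} \left(5 + 12\right)\right) H = \left(-5 + \frac{27}{10} \cdot \frac{1}{6} \cdot 17\right) H = \left(-5 + \frac{153}{20}\right) H = \frac{53 H}{20}$)
$\left(y{\left(-48,-68 \right)} + 4392\right) \left(3131 + 4876\right) = \left(\frac{53}{20} \left(-68\right) + 4392\right) \left(3131 + 4876\right) = \left(- \frac{901}{5} + 4392\right) 8007 = \frac{21059}{5} \cdot 8007 = \frac{168619413}{5}$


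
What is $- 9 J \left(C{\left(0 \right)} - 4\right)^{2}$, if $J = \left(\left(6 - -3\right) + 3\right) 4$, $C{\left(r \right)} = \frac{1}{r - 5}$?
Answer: $- \frac{190512}{25} \approx -7620.5$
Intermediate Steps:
$C{\left(r \right)} = \frac{1}{-5 + r}$
$J = 48$ ($J = \left(\left(6 + 3\right) + 3\right) 4 = \left(9 + 3\right) 4 = 12 \cdot 4 = 48$)
$- 9 J \left(C{\left(0 \right)} - 4\right)^{2} = \left(-9\right) 48 \left(\frac{1}{-5 + 0} - 4\right)^{2} = - 432 \left(\frac{1}{-5} - 4\right)^{2} = - 432 \left(- \frac{1}{5} - 4\right)^{2} = - 432 \left(- \frac{21}{5}\right)^{2} = \left(-432\right) \frac{441}{25} = - \frac{190512}{25}$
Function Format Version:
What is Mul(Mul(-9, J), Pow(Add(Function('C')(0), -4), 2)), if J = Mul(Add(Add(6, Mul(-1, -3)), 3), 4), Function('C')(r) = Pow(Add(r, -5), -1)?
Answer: Rational(-190512, 25) ≈ -7620.5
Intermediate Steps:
Function('C')(r) = Pow(Add(-5, r), -1)
J = 48 (J = Mul(Add(Add(6, 3), 3), 4) = Mul(Add(9, 3), 4) = Mul(12, 4) = 48)
Mul(Mul(-9, J), Pow(Add(Function('C')(0), -4), 2)) = Mul(Mul(-9, 48), Pow(Add(Pow(Add(-5, 0), -1), -4), 2)) = Mul(-432, Pow(Add(Pow(-5, -1), -4), 2)) = Mul(-432, Pow(Add(Rational(-1, 5), -4), 2)) = Mul(-432, Pow(Rational(-21, 5), 2)) = Mul(-432, Rational(441, 25)) = Rational(-190512, 25)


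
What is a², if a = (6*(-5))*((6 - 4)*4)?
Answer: 57600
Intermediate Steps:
a = -240 (a = -60*4 = -30*8 = -240)
a² = (-240)² = 57600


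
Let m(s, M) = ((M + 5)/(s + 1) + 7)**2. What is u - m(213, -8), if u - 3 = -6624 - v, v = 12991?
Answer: -900386177/45796 ≈ -19661.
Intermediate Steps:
u = -19612 (u = 3 + (-6624 - 1*12991) = 3 + (-6624 - 12991) = 3 - 19615 = -19612)
m(s, M) = (7 + (5 + M)/(1 + s))**2 (m(s, M) = ((5 + M)/(1 + s) + 7)**2 = (7 + (5 + M)/(1 + s))**2)
u - m(213, -8) = -19612 - (12 - 8 + 7*213)**2/(1 + 213)**2 = -19612 - (12 - 8 + 1491)**2/214**2 = -19612 - 1495**2/45796 = -19612 - 2235025/45796 = -900386177/45796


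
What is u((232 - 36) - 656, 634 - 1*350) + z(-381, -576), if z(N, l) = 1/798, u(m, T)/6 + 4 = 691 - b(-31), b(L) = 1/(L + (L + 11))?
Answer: 55920665/13566 ≈ 4122.1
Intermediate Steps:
b(L) = 1/(11 + 2*L) (b(L) = 1/(L + (11 + L)) = 1/(11 + 2*L))
u(m, T) = 70076/17 (u(m, T) = -24 + 6*(691 - 1/(11 + 2*(-31))) = -24 + 6*(691 - 1/(11 - 62)) = -24 + 6*(691 - 1/(-51)) = -24 + 6*(691 - 1*(-1/51)) = -24 + 6*(691 + 1/51) = -24 + 6*(35242/51) = -24 + 70484/17 = 70076/17)
z(N, l) = 1/798
u((232 - 36) - 656, 634 - 1*350) + z(-381, -576) = 70076/17 + 1/798 = 55920665/13566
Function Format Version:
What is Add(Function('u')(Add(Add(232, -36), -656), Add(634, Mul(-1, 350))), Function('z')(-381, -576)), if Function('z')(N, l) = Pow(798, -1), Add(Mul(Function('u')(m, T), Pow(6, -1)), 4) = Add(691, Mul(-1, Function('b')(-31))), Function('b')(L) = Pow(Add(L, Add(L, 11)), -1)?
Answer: Rational(55920665, 13566) ≈ 4122.1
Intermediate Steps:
Function('b')(L) = Pow(Add(11, Mul(2, L)), -1) (Function('b')(L) = Pow(Add(L, Add(11, L)), -1) = Pow(Add(11, Mul(2, L)), -1))
Function('u')(m, T) = Rational(70076, 17) (Function('u')(m, T) = Add(-24, Mul(6, Add(691, Mul(-1, Pow(Add(11, Mul(2, -31)), -1))))) = Add(-24, Mul(6, Add(691, Mul(-1, Pow(Add(11, -62), -1))))) = Add(-24, Mul(6, Add(691, Mul(-1, Pow(-51, -1))))) = Add(-24, Mul(6, Add(691, Mul(-1, Rational(-1, 51))))) = Add(-24, Mul(6, Add(691, Rational(1, 51)))) = Add(-24, Mul(6, Rational(35242, 51))) = Add(-24, Rational(70484, 17)) = Rational(70076, 17))
Function('z')(N, l) = Rational(1, 798)
Add(Function('u')(Add(Add(232, -36), -656), Add(634, Mul(-1, 350))), Function('z')(-381, -576)) = Add(Rational(70076, 17), Rational(1, 798)) = Rational(55920665, 13566)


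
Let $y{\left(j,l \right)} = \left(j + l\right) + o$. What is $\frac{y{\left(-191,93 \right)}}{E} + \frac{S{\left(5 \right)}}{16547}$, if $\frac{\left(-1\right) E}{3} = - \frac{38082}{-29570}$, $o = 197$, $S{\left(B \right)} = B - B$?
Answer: $- \frac{14785}{577} \approx -25.624$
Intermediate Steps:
$S{\left(B \right)} = 0$
$E = - \frac{57123}{14785}$ ($E = - 3 \left(- \frac{38082}{-29570}\right) = - 3 \left(\left(-38082\right) \left(- \frac{1}{29570}\right)\right) = \left(-3\right) \frac{19041}{14785} = - \frac{57123}{14785} \approx -3.8636$)
$y{\left(j,l \right)} = 197 + j + l$ ($y{\left(j,l \right)} = \left(j + l\right) + 197 = 197 + j + l$)
$\frac{y{\left(-191,93 \right)}}{E} + \frac{S{\left(5 \right)}}{16547} = \frac{197 - 191 + 93}{- \frac{57123}{14785}} + \frac{0}{16547} = 99 \left(- \frac{14785}{57123}\right) + 0 \cdot \frac{1}{16547} = - \frac{14785}{577} + 0 = - \frac{14785}{577}$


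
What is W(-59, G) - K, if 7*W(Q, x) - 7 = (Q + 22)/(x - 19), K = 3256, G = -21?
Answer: -911363/280 ≈ -3254.9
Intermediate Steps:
W(Q, x) = 1 + (22 + Q)/(7*(-19 + x)) (W(Q, x) = 1 + ((Q + 22)/(x - 19))/7 = 1 + ((22 + Q)/(-19 + x))/7 = 1 + (22 + Q)/(7*(-19 + x)))
W(-59, G) - K = (-111 - 59 + 7*(-21))/(7*(-19 - 21)) - 1*3256 = (1/7)*(-111 - 59 - 147)/(-40) - 3256 = (1/7)*(-1/40)*(-317) - 3256 = 317/280 - 3256 = -911363/280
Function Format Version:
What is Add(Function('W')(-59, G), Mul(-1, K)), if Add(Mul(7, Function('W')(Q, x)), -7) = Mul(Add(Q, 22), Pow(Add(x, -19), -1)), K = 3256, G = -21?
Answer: Rational(-911363, 280) ≈ -3254.9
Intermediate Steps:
Function('W')(Q, x) = Add(1, Mul(Rational(1, 7), Pow(Add(-19, x), -1), Add(22, Q))) (Function('W')(Q, x) = Add(1, Mul(Rational(1, 7), Mul(Add(Q, 22), Pow(Add(x, -19), -1)))) = Add(1, Mul(Rational(1, 7), Mul(Add(22, Q), Pow(Add(-19, x), -1)))) = Add(1, Mul(Rational(1, 7), Mul(Pow(Add(-19, x), -1), Add(22, Q)))) = Add(1, Mul(Rational(1, 7), Pow(Add(-19, x), -1), Add(22, Q))))
Add(Function('W')(-59, G), Mul(-1, K)) = Add(Mul(Rational(1, 7), Pow(Add(-19, -21), -1), Add(-111, -59, Mul(7, -21))), Mul(-1, 3256)) = Add(Mul(Rational(1, 7), Pow(-40, -1), Add(-111, -59, -147)), -3256) = Add(Mul(Rational(1, 7), Rational(-1, 40), -317), -3256) = Add(Rational(317, 280), -3256) = Rational(-911363, 280)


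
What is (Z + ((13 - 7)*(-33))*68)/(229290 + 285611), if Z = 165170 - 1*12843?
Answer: 138863/514901 ≈ 0.26969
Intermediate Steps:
Z = 152327 (Z = 165170 - 12843 = 152327)
(Z + ((13 - 7)*(-33))*68)/(229290 + 285611) = (152327 + ((13 - 7)*(-33))*68)/(229290 + 285611) = (152327 + (6*(-33))*68)/514901 = (152327 - 198*68)*(1/514901) = (152327 - 13464)*(1/514901) = 138863*(1/514901) = 138863/514901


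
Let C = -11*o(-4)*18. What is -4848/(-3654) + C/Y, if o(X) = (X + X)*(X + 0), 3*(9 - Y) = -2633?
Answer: -336664/57855 ≈ -5.8191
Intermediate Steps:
Y = 2660/3 (Y = 9 - ⅓*(-2633) = 9 + 2633/3 = 2660/3 ≈ 886.67)
o(X) = 2*X² (o(X) = (2*X)*X = 2*X²)
C = -6336 (C = -22*(-4)²*18 = -22*16*18 = -11*32*18 = -352*18 = -6336)
-4848/(-3654) + C/Y = -4848/(-3654) - 6336/2660/3 = -4848*(-1/3654) - 6336*3/2660 = 808/609 - 4752/665 = -336664/57855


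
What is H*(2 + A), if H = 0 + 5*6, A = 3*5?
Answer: 510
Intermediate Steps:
A = 15
H = 30 (H = 0 + 30 = 30)
H*(2 + A) = 30*(2 + 15) = 30*17 = 510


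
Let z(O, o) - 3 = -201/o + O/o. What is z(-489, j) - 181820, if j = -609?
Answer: -36908621/203 ≈ -1.8182e+5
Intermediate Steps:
z(O, o) = 3 - 201/o + O/o (z(O, o) = 3 + (-201/o + O/o) = 3 - 201/o + O/o)
z(-489, j) - 181820 = (-201 - 489 + 3*(-609))/(-609) - 181820 = -(-201 - 489 - 1827)/609 - 181820 = -1/609*(-2517) - 181820 = 839/203 - 181820 = -36908621/203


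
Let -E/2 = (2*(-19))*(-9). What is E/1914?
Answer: -114/319 ≈ -0.35737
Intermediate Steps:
E = -684 (E = -2*2*(-19)*(-9) = -(-76)*(-9) = -2*342 = -684)
E/1914 = -684/1914 = -684*1/1914 = -114/319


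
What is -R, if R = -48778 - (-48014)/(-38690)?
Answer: 943634417/19345 ≈ 48779.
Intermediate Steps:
R = -943634417/19345 (R = -48778 - (-48014)*(-1)/38690 = -48778 - 1*24007/19345 = -48778 - 24007/19345 = -943634417/19345 ≈ -48779.)
-R = -1*(-943634417/19345) = 943634417/19345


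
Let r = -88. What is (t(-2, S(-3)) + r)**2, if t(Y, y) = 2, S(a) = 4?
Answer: 7396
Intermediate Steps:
(t(-2, S(-3)) + r)**2 = (2 - 88)**2 = (-86)**2 = 7396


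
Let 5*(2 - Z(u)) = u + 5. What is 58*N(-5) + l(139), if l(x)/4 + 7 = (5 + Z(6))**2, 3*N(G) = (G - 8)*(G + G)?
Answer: 193312/75 ≈ 2577.5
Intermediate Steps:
N(G) = 2*G*(-8 + G)/3 (N(G) = ((G - 8)*(G + G))/3 = ((-8 + G)*(2*G))/3 = (2*G*(-8 + G))/3 = 2*G*(-8 + G)/3)
Z(u) = 1 - u/5 (Z(u) = 2 - (u + 5)/5 = 2 - (5 + u)/5 = 2 + (-1 - u/5) = 1 - u/5)
l(x) = 1604/25 (l(x) = -28 + 4*(5 + (1 - 1/5*6))**2 = -28 + 4*(5 + (1 - 6/5))**2 = -28 + 4*(5 - 1/5)**2 = -28 + 4*(24/5)**2 = -28 + 4*(576/25) = -28 + 2304/25 = 1604/25)
58*N(-5) + l(139) = 58*((2/3)*(-5)*(-8 - 5)) + 1604/25 = 58*((2/3)*(-5)*(-13)) + 1604/25 = 58*(130/3) + 1604/25 = 7540/3 + 1604/25 = 193312/75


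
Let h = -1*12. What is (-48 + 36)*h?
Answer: 144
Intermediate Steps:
h = -12
(-48 + 36)*h = (-48 + 36)*(-12) = -12*(-12) = 144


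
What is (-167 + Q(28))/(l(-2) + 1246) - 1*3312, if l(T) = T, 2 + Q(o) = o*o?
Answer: -4119513/1244 ≈ -3311.5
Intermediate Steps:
Q(o) = -2 + o² (Q(o) = -2 + o*o = -2 + o²)
(-167 + Q(28))/(l(-2) + 1246) - 1*3312 = (-167 + (-2 + 28²))/(-2 + 1246) - 1*3312 = (-167 + (-2 + 784))/1244 - 3312 = (-167 + 782)*(1/1244) - 3312 = 615*(1/1244) - 3312 = 615/1244 - 3312 = -4119513/1244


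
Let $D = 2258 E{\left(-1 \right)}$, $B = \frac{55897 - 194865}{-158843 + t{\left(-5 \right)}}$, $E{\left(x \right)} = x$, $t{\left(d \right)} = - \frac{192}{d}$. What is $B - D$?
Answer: $\frac{1793598774}{794023} \approx 2258.9$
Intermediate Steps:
$B = \frac{694840}{794023}$ ($B = \frac{55897 - 194865}{-158843 - \frac{192}{-5}} = - \frac{138968}{-158843 - - \frac{192}{5}} = - \frac{138968}{-158843 + \frac{192}{5}} = - \frac{138968}{- \frac{794023}{5}} = \left(-138968\right) \left(- \frac{5}{794023}\right) = \frac{694840}{794023} \approx 0.87509$)
$D = -2258$ ($D = 2258 \left(-1\right) = -2258$)
$B - D = \frac{694840}{794023} - -2258 = \frac{694840}{794023} + 2258 = \frac{1793598774}{794023}$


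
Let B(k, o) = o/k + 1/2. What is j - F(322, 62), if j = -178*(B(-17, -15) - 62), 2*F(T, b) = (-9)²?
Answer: 365481/34 ≈ 10749.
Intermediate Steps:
F(T, b) = 81/2 (F(T, b) = (½)*(-9)² = (½)*81 = 81/2)
B(k, o) = ½ + o/k (B(k, o) = o/k + 1*(½) = o/k + ½ = ½ + o/k)
j = 183429/17 (j = -178*((-15 + (½)*(-17))/(-17) - 62) = -178*(-(-15 - 17/2)/17 - 62) = -178*(-1/17*(-47/2) - 62) = -178*(47/34 - 62) = -178*(-2061/34) = 183429/17 ≈ 10790.)
j - F(322, 62) = 183429/17 - 1*81/2 = 183429/17 - 81/2 = 365481/34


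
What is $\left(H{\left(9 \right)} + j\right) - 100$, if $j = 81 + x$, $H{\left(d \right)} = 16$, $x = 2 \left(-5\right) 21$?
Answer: $-213$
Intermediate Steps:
$x = -210$ ($x = \left(-10\right) 21 = -210$)
$j = -129$ ($j = 81 - 210 = -129$)
$\left(H{\left(9 \right)} + j\right) - 100 = \left(16 - 129\right) - 100 = -113 - 100 = -213$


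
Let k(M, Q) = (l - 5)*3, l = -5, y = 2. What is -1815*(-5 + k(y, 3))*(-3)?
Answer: -190575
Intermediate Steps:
k(M, Q) = -30 (k(M, Q) = (-5 - 5)*3 = -10*3 = -30)
-1815*(-5 + k(y, 3))*(-3) = -1815*(-5 - 30)*(-3) = -(-63525)*(-3) = -1815*105 = -190575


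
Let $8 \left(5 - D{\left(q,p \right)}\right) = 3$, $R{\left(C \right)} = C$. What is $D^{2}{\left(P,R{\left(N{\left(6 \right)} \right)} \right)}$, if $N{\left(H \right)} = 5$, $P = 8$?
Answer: $\frac{1369}{64} \approx 21.391$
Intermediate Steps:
$D{\left(q,p \right)} = \frac{37}{8}$ ($D{\left(q,p \right)} = 5 - \frac{3}{8} = \frac{37}{8}$)
$D^{2}{\left(P,R{\left(N{\left(6 \right)} \right)} \right)} = \left(\frac{37}{8}\right)^{2} = \frac{1369}{64}$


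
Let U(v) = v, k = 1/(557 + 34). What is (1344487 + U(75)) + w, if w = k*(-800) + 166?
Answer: 794733448/591 ≈ 1.3447e+6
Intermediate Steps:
k = 1/591 ≈ 0.0016920
w = 97306/591 (w = (1/591)*(-800) + 166 = -800/591 + 166 = 97306/591 ≈ 164.65)
(1344487 + U(75)) + w = (1344487 + 75) + 97306/591 = 1344562 + 97306/591 = 794733448/591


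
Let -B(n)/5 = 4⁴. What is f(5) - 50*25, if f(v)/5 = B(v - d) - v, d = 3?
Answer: -7675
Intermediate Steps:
B(n) = -1280 (B(n) = -5*4⁴ = -5*256 = -1280)
f(v) = -6400 - 5*v (f(v) = 5*(-1280 - v) = -6400 - 5*v)
f(5) - 50*25 = (-6400 - 5*5) - 50*25 = (-6400 - 25) - 1250 = -6425 - 1250 = -7675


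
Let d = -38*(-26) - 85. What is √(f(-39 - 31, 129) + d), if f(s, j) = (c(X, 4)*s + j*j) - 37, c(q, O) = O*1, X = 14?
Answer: √17227 ≈ 131.25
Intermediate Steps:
d = 903 (d = 988 - 85 = 903)
c(q, O) = O
f(s, j) = -37 + j² + 4*s (f(s, j) = (4*s + j*j) - 37 = (4*s + j²) - 37 = (j² + 4*s) - 37 = -37 + j² + 4*s)
√(f(-39 - 31, 129) + d) = √((-37 + 129² + 4*(-39 - 31)) + 903) = √((-37 + 16641 + 4*(-70)) + 903) = √((-37 + 16641 - 280) + 903) = √(16324 + 903) = √17227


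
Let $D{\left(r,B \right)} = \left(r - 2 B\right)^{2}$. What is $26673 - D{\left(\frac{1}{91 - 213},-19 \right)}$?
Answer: $\frac{375517707}{14884} \approx 25230.0$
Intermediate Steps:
$26673 - D{\left(\frac{1}{91 - 213},-19 \right)} = 26673 - \left(- \frac{1}{91 - 213} + 2 \left(-19\right)\right)^{2} = 26673 - \left(- \frac{1}{-122} - 38\right)^{2} = 26673 - \left(\left(-1\right) \left(- \frac{1}{122}\right) - 38\right)^{2} = 26673 - \left(\frac{1}{122} - 38\right)^{2} = 26673 - \left(- \frac{4635}{122}\right)^{2} = 26673 - \frac{21483225}{14884} = \frac{375517707}{14884}$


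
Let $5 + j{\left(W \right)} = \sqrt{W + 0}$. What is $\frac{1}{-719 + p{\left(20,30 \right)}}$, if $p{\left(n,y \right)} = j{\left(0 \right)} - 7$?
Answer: $- \frac{1}{731} \approx -0.001368$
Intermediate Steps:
$j{\left(W \right)} = -5 + \sqrt{W}$ ($j{\left(W \right)} = -5 + \sqrt{W + 0} = -5 + \sqrt{W}$)
$p{\left(n,y \right)} = -12$ ($p{\left(n,y \right)} = \left(-5 + \sqrt{0}\right) - 7 = \left(-5 + 0\right) - 7 = -5 - 7 = -12$)
$\frac{1}{-719 + p{\left(20,30 \right)}} = \frac{1}{-719 - 12} = \frac{1}{-731} = - \frac{1}{731}$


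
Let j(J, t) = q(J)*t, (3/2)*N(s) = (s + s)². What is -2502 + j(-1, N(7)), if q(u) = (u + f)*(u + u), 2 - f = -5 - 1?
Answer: -12994/3 ≈ -4331.3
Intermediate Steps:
f = 8 (f = 2 - (-5 - 1) = 2 - 1*(-6) = 2 + 6 = 8)
q(u) = 2*u*(8 + u) (q(u) = (u + 8)*(u + u) = (8 + u)*(2*u) = 2*u*(8 + u))
N(s) = 8*s²/3 (N(s) = 2*(s + s)²/3 = 2*(2*s)²/3 = 2*(4*s²)/3 = 8*s²/3)
j(J, t) = 2*J*t*(8 + J) (j(J, t) = (2*J*(8 + J))*t = 2*J*t*(8 + J))
-2502 + j(-1, N(7)) = -2502 + 2*(-1)*((8/3)*7²)*(8 - 1) = -2502 + 2*(-1)*((8/3)*49)*7 = -2502 + 2*(-1)*(392/3)*7 = -2502 - 5488/3 = -12994/3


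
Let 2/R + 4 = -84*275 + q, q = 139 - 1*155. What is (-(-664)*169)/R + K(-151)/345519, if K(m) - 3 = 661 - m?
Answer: -448213106801425/345519 ≈ -1.2972e+9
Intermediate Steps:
K(m) = 664 - m (K(m) = 3 + (661 - m) = 664 - m)
q = -16 (q = 139 - 155 = -16)
R = -1/11560 (R = 2/(-4 + (-84*275 - 16)) = 2/(-4 + (-23100 - 16)) = 2/(-4 - 23116) = 2/(-23120) = 2*(-1/23120) = -1/11560 ≈ -8.6505e-5)
(-(-664)*169)/R + K(-151)/345519 = (-(-664)*169)/(-1/11560) + (664 - 1*(-151))/345519 = -83*(-1352)*(-11560) + (664 + 151)*(1/345519) = 112216*(-11560) + 815*(1/345519) = -1297216960 + 815/345519 = -448213106801425/345519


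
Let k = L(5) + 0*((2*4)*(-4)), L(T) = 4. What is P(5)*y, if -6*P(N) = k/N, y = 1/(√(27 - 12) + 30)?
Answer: -4/885 + 2*√15/13275 ≈ -0.0039363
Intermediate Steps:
y = 1/(30 + √15) (y = 1/(√15 + 30) = 1/(30 + √15) ≈ 0.029522)
k = 4 (k = 4 + 0*((2*4)*(-4)) = 4 + 0*(8*(-4)) = 4 + 0*(-32) = 4 + 0 = 4)
P(N) = -2/(3*N)
P(5)*y = (-⅔/5)*(2/59 - √15/885) = (-⅔*⅕)*(2/59 - √15/885) = -2*(2/59 - √15/885)/15 = -4/885 + 2*√15/13275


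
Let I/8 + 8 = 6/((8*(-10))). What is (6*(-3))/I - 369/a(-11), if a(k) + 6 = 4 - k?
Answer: -13153/323 ≈ -40.721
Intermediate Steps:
a(k) = -2 - k (a(k) = -6 + (4 - k) = -2 - k)
I = -323/5 (I = -64 + 8*(6/((8*(-10)))) = -64 + 8*(6/(-80)) = -64 + 8*(6*(-1/80)) = -64 + 8*(-3/40) = -64 - ⅗ = -323/5 ≈ -64.600)
(6*(-3))/I - 369/a(-11) = (6*(-3))/(-323/5) - 369/(-2 - 1*(-11)) = -18*(-5/323) - 369/(-2 + 11) = 90/323 - 369/9 = 90/323 - 369*⅑ = 90/323 - 41 = -13153/323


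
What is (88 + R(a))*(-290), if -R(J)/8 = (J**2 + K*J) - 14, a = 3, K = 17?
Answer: 81200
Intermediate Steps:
R(J) = 112 - 136*J - 8*J**2 (R(J) = -8*((J**2 + 17*J) - 14) = -8*(-14 + J**2 + 17*J) = 112 - 136*J - 8*J**2)
(88 + R(a))*(-290) = (88 + (112 - 136*3 - 8*3**2))*(-290) = (88 + (112 - 408 - 8*9))*(-290) = (88 + (112 - 408 - 72))*(-290) = (88 - 368)*(-290) = -280*(-290) = 81200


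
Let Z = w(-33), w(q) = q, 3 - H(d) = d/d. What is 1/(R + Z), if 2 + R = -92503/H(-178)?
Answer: -2/92573 ≈ -2.1605e-5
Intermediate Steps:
H(d) = 2 (H(d) = 3 - d/d = 3 - 1*1 = 3 - 1 = 2)
R = -92507/2 (R = -2 - 92503/2 = -92507/2 ≈ -46254.)
Z = -33
1/(R + Z) = 1/(-92507/2 - 33) = 1/(-92573/2) = -2/92573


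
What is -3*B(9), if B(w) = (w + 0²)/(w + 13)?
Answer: -27/22 ≈ -1.2273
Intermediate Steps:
B(w) = w/(13 + w) (B(w) = (w + 0)/(13 + w) = w/(13 + w))
-3*B(9) = -27/(13 + 9) = -27/22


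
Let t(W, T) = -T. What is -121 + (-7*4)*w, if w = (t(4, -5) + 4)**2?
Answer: -2389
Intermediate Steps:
w = 81 (w = (-1*(-5) + 4)**2 = (5 + 4)**2 = 9**2 = 81)
-121 + (-7*4)*w = -121 - 7*4*81 = -121 - 28*81 = -121 - 2268 = -2389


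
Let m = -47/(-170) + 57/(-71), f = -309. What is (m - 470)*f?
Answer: 1754889177/12070 ≈ 1.4539e+5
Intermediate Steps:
m = -6353/12070 (m = -47*(-1/170) + 57*(-1/71) = 47/170 - 57/71 = -6353/12070 ≈ -0.52635)
(m - 470)*f = (-6353/12070 - 470)*(-309) = -5679253/12070*(-309) = 1754889177/12070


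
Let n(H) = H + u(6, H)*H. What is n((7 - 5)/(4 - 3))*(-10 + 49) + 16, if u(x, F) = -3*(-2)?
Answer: 562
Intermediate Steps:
u(x, F) = 6
n(H) = 7*H (n(H) = H + 6*H = 7*H)
n((7 - 5)/(4 - 3))*(-10 + 49) + 16 = (7*((7 - 5)/(4 - 3)))*(-10 + 49) + 16 = (7*(2/1))*39 + 16 = (7*(2*1))*39 + 16 = (7*2)*39 + 16 = 14*39 + 16 = 546 + 16 = 562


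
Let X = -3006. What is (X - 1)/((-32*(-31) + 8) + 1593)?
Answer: -3007/2593 ≈ -1.1597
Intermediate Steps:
(X - 1)/((-32*(-31) + 8) + 1593) = (-3006 - 1)/((-32*(-31) + 8) + 1593) = -3007/((992 + 8) + 1593) = -3007/(1000 + 1593) = -3007/2593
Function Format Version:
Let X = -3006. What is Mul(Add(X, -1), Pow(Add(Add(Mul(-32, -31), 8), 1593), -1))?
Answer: Rational(-3007, 2593) ≈ -1.1597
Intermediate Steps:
Mul(Add(X, -1), Pow(Add(Add(Mul(-32, -31), 8), 1593), -1)) = Mul(Add(-3006, -1), Pow(Add(Add(Mul(-32, -31), 8), 1593), -1)) = Mul(-3007, Pow(Add(Add(992, 8), 1593), -1)) = Mul(-3007, Pow(Add(1000, 1593), -1)) = Mul(-3007, Pow(2593, -1)) = Mul(-3007, Rational(1, 2593)) = Rational(-3007, 2593)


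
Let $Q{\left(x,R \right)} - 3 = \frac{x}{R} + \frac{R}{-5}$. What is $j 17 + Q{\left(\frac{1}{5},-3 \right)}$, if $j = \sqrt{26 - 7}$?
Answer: $\frac{53}{15} + 17 \sqrt{19} \approx 77.635$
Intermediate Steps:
$j = \sqrt{19} \approx 4.3589$
$Q{\left(x,R \right)} = 3 - \frac{R}{5} + \frac{x}{R}$ ($Q{\left(x,R \right)} = 3 + \left(\frac{x}{R} + \frac{R}{-5}\right) = 3 + \left(\frac{x}{R} + R \left(- \frac{1}{5}\right)\right) = 3 - \left(\frac{R}{5} - \frac{x}{R}\right) = 3 - \frac{R}{5} + \frac{x}{R}$)
$j 17 + Q{\left(\frac{1}{5},-3 \right)} = \sqrt{19} \cdot 17 + \left(3 - - \frac{3}{5} + \frac{1}{5 \left(-3\right)}\right) = 17 \sqrt{19} + \left(3 + \frac{3}{5} + \frac{1}{5} \left(- \frac{1}{3}\right)\right) = 17 \sqrt{19} + \left(3 + \frac{3}{5} - \frac{1}{15}\right) = 17 \sqrt{19} + \frac{53}{15} = \frac{53}{15} + 17 \sqrt{19}$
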